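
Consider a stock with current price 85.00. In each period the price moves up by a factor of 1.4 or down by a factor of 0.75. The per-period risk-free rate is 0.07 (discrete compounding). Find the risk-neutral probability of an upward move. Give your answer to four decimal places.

Risk-neutral probability p = (1 + 0.07 − 0.75)/(1.4 − 0.75) = 0.3200/0.6500 = 0.4923

p = 0.4923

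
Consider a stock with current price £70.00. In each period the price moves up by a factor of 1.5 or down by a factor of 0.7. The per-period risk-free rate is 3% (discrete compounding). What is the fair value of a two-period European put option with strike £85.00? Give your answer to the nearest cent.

Risk-neutral probability p = (1 + 0.03 − 0.7)/(1.5 − 0.7) = 0.3300/0.8000 = 0.4125
Terminal stock prices: S_uu = 157.5, S_ud = 73.5, S_dd = 34.3
Terminal payoffs (K − S): max(-72.5, 0) = 0, max(11.5, 0) = 11.5, max(50.7, 0) = 50.7
Node u (S = 105): V_u = 1/1.03·[0.4125·0.0000 + 0.5875·11.5000] = 6.5595
Node d (S = 49): V_d = 1/1.03·[0.4125·11.5000 + 0.5875·50.7000] = 33.5243
Node 0 (S = 70): V_0 = 1/1.03·[0.4125·6.5595 + 0.5875·33.5243] = 21.7488

£21.75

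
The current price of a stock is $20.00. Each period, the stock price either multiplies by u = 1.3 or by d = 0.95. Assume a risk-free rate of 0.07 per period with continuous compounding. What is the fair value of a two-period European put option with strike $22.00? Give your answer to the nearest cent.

$1.45

Risk-neutral probability p = (e^0.07 − 0.95)/(1.3 − 0.95) = 0.1225/0.3500 = 0.3500
Terminal stock prices: S_uu = 33.8, S_ud = 24.7, S_dd = 18.05
Terminal payoffs (K − S): max(-11.8, 0) = 0, max(-2.7, 0) = 0, max(3.95, 0) = 3.95
Node u (S = 26): V_u = e^(−0.07)·[0.3500·0.0000 + 0.6500·0.0000] = 0.0000
Node d (S = 19): V_d = e^(−0.07)·[0.3500·0.0000 + 0.6500·3.9500] = 2.3938
Node 0 (S = 20): V_0 = e^(−0.07)·[0.3500·0.0000 + 0.6500·2.3938] = 1.4507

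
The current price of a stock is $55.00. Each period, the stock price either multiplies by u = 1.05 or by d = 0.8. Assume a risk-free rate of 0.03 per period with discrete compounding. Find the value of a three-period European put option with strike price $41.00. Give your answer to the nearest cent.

Risk-neutral probability p = (1 + 0.03 − 0.8)/(1.05 − 0.8) = 0.2300/0.2500 = 0.9200
Terminal stock prices: S_uuu = 63.67, S_uud = 48.51, S_udd = 36.96, S_ddd = 28.16
Terminal payoffs (K − S): max(-22.67, 0) = 0, max(-7.51, 0) = 0, max(4.04, 0) = 4.04, max(12.84, 0) = 12.84
Node uu (S = 60.64): V_uu = 1/1.03·[0.9200·0.0000 + 0.0800·0.0000] = 0.0000
Node ud (S = 46.2): V_ud = 1/1.03·[0.9200·0.0000 + 0.0800·4.0400] = 0.3138
Node dd (S = 35.2): V_dd = 1/1.03·[0.9200·4.0400 + 0.0800·12.8400] = 4.6058
Node u (S = 57.75): V_u = 1/1.03·[0.9200·0.0000 + 0.0800·0.3138] = 0.0244
Node d (S = 44): V_d = 1/1.03·[0.9200·0.3138 + 0.0800·4.6058] = 0.6380
Node 0 (S = 55): V_0 = 1/1.03·[0.9200·0.0244 + 0.0800·0.6380] = 0.0713

$0.07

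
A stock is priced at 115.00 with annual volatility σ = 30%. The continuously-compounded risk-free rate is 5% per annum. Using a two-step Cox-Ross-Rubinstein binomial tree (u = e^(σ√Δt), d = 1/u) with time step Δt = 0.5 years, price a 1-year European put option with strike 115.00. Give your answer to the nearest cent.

CRR parameters: u = e^(σ√Δt) = e^(0.3·√0.5) = 1.2363, d = 1/u = 0.8089
Per-period rate: rΔt = 0.05·0.5 = 0.025, so R = e^0.025 = 1.0253
Risk-neutral probability p = (e^0.025 − 0.8089)/(1.2363 − 0.8089) = 0.2165/0.4275 = 0.5064
Terminal stock prices: S_uu = 175.8, S_ud = 115, S_dd = 75.24
Terminal payoffs (K − S): max(-60.77, 0) = 0, max(0, 0) = 0, max(39.76, 0) = 39.76
Node u (S = 142.2): V_u = e^(−0.025)·[0.5064·0.0000 + 0.4936·0.0000] = 0.0000
Node d (S = 93.02): V_d = e^(−0.025)·[0.5064·0.0000 + 0.4936·39.7611] = 19.1420
Node 0 (S = 115): V_0 = e^(−0.025)·[0.5064·0.0000 + 0.4936·19.1420] = 9.2154

9.22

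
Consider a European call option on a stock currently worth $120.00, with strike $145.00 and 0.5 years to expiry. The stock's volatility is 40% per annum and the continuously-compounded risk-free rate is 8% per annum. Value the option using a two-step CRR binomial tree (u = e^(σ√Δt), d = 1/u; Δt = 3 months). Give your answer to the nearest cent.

$8.18

CRR parameters: u = e^(σ√Δt) = e^(0.4·√0.25) = 1.2214, d = 1/u = 0.8187
Per-period rate: rΔt = 0.08·0.25 = 0.02, so R = e^0.02 = 1.0202
Risk-neutral probability p = (e^0.02 − 0.8187)/(1.2214 − 0.8187) = 0.2015/0.4027 = 0.5003
Terminal stock prices: S_uu = 179, S_ud = 120, S_dd = 80.44
Terminal payoffs (S − K): max(34.02, 0) = 34.02, max(-25, 0) = 0, max(-64.56, 0) = 0
Node u (S = 146.6): V_u = e^(−0.02)·[0.5003·34.0190 + 0.4997·0.0000] = 16.6838
Node d (S = 98.25): V_d = e^(−0.02)·[0.5003·0.0000 + 0.4997·0.0000] = 0.0000
Node 0 (S = 120): V_0 = e^(−0.02)·[0.5003·16.6838 + 0.4997·0.0000] = 8.1822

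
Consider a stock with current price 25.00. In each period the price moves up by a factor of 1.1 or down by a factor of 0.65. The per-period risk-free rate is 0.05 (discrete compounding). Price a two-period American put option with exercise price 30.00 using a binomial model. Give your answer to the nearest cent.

Risk-neutral probability p = (1 + 0.05 − 0.65)/(1.1 − 0.65) = 0.4000/0.4500 = 0.8889
Terminal stock prices: S_uu = 30.25, S_ud = 17.88, S_dd = 10.56
Terminal payoffs (K − S): max(-0.25, 0) = 0, max(12.12, 0) = 12.12, max(19.44, 0) = 19.44
Node u (S = 27.5): continuation = 1/1.05·[0.8889·0.0000 + 0.1111·12.1250] = 1.2831; exercise value = 2.5000 > continuation, so V_u = 2.5000 (exercise)
Node d (S = 16.25): continuation = 1/1.05·[0.8889·12.1250 + 0.1111·19.4375] = 12.3214; exercise value = 13.7500 > continuation, so V_d = 13.7500 (exercise)
Node 0 (S = 25): continuation = 1/1.05·[0.8889·2.5000 + 0.1111·13.7500] = 3.5714; exercise value = 5.0000 > continuation, so V_0 = 5.0000 (exercise)

5.00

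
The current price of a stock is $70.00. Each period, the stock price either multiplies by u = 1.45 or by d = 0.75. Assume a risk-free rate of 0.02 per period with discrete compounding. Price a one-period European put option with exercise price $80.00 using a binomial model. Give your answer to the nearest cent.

$16.56

Risk-neutral probability p = (1 + 0.02 − 0.75)/(1.45 − 0.75) = 0.2700/0.7000 = 0.3857
Terminal stock prices: S_u = 101.5, S_d = 52.5
Terminal payoffs (K − S): max(-21.5, 0) = 0, max(27.5, 0) = 27.5
Node 0 (S = 70): V_0 = 1/1.02·[0.3857·0.0000 + 0.6143·27.5000] = 16.5616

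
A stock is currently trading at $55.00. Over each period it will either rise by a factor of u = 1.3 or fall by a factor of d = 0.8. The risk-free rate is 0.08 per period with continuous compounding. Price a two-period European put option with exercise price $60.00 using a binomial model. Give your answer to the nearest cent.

$5.14

Risk-neutral probability p = (e^0.08 − 0.8)/(1.3 − 0.8) = 0.2833/0.5000 = 0.5666
Terminal stock prices: S_uu = 92.95, S_ud = 57.2, S_dd = 35.2
Terminal payoffs (K − S): max(-32.95, 0) = 0, max(2.8, 0) = 2.8, max(24.8, 0) = 24.8
Node u (S = 71.5): V_u = e^(−0.08)·[0.5666·0.0000 + 0.4334·2.8000] = 1.1203
Node d (S = 44): V_d = e^(−0.08)·[0.5666·2.8000 + 0.4334·24.8000] = 11.3870
Node 0 (S = 55): V_0 = e^(−0.08)·[0.5666·1.1203 + 0.4334·11.3870] = 5.1419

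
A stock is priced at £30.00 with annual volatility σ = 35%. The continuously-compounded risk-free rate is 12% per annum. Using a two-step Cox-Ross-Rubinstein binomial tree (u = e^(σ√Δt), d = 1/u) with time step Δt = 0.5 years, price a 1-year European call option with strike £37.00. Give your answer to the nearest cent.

CRR parameters: u = e^(σ√Δt) = e^(0.35·√0.5) = 1.2808, d = 1/u = 0.7808
Per-period rate: rΔt = 0.12·0.5 = 0.06, so R = e^0.06 = 1.0618
Risk-neutral probability p = (e^0.06 − 0.7808)/(1.2808 − 0.7808) = 0.2811/0.5000 = 0.5621
Terminal stock prices: S_uu = 49.21, S_ud = 30, S_dd = 18.29
Terminal payoffs (S − K): max(12.21, 0) = 12.21, max(-7, 0) = 0, max(-18.71, 0) = 0
Node u (S = 38.42): V_u = e^(−0.06)·[0.5621·12.2137 + 0.4379·0.0000] = 6.4656
Node d (S = 23.42): V_d = e^(−0.06)·[0.5621·0.0000 + 0.4379·0.0000] = 0.0000
Node 0 (S = 30): V_0 = e^(−0.06)·[0.5621·6.4656 + 0.4379·0.0000] = 3.4227

£3.42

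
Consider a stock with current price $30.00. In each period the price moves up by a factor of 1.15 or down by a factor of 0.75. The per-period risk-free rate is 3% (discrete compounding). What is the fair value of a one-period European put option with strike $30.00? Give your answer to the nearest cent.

$2.18

Risk-neutral probability p = (1 + 0.03 − 0.75)/(1.15 − 0.75) = 0.2800/0.4000 = 0.7000
Terminal stock prices: S_u = 34.5, S_d = 22.5
Terminal payoffs (K − S): max(-4.5, 0) = 0, max(7.5, 0) = 7.5
Node 0 (S = 30): V_0 = 1/1.03·[0.7000·0.0000 + 0.3000·7.5000] = 2.1845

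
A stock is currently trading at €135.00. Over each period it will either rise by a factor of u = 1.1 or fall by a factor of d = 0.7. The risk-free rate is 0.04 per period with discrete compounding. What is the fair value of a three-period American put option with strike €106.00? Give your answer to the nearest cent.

Risk-neutral probability p = (1 + 0.04 − 0.7)/(1.1 − 0.7) = 0.3400/0.4000 = 0.8500
Terminal stock prices: S_uuu = 179.7, S_uud = 114.3, S_udd = 72.76, S_ddd = 46.3
Terminal payoffs (K − S): max(-73.69, 0) = 0, max(-8.345, 0) = 0, max(33.24, 0) = 33.24, max(59.7, 0) = 59.7
Node uu (S = 163.4): continuation = 1/1.04·[0.8500·0.0000 + 0.1500·0.0000] = 0.0000; exercise value = 0.0000 ≤ continuation, so V_uu = 0.0000
Node ud (S = 103.9): continuation = 1/1.04·[0.8500·0.0000 + 0.1500·33.2350] = 4.7935; exercise value = 2.0500 ≤ continuation, so V_ud = 4.7935
Node dd (S = 66.15): continuation = 1/1.04·[0.8500·33.2350 + 0.1500·59.6950] = 35.7731; exercise value = 39.8500 > continuation, so V_dd = 39.8500 (exercise)
Node u (S = 148.5): continuation = 1/1.04·[0.8500·0.0000 + 0.1500·4.7935] = 0.6914; exercise value = 0.0000 ≤ continuation, so V_u = 0.6914
Node d (S = 94.5): continuation = 1/1.04·[0.8500·4.7935 + 0.1500·39.8500] = 9.6654; exercise value = 11.5000 > continuation, so V_d = 11.5000 (exercise)
Node 0 (S = 135): continuation = 1/1.04·[0.8500·0.6914 + 0.1500·11.5000] = 2.2237; exercise value = 0.0000 ≤ continuation, so V_0 = 2.2237

€2.22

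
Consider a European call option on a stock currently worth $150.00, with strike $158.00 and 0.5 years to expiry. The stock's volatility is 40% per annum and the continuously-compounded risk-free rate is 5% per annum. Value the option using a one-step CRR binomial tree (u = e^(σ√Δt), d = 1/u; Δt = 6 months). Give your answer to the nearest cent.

$18.97

CRR parameters: u = e^(σ√Δt) = e^(0.4·√0.5) = 1.3269, d = 1/u = 0.7536
Per-period rate: rΔt = 0.05·0.5 = 0.025, so R = e^0.025 = 1.0253
Risk-neutral probability p = (e^0.025 − 0.7536)/(1.3269 − 0.7536) = 0.2717/0.5733 = 0.4739
Terminal stock prices: S_u = 199, S_d = 113
Terminal payoffs (S − K): max(41.03, 0) = 41.03, max(-44.95, 0) = 0
Node 0 (S = 150): V_0 = e^(−0.025)·[0.4739·41.0345 + 0.5261·0.0000] = 18.9668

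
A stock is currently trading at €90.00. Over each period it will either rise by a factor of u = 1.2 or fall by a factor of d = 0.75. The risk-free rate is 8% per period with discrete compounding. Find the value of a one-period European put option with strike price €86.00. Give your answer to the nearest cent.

€4.57

Risk-neutral probability p = (1 + 0.08 − 0.75)/(1.2 − 0.75) = 0.3300/0.4500 = 0.7333
Terminal stock prices: S_u = 108, S_d = 67.5
Terminal payoffs (K − S): max(-22, 0) = 0, max(18.5, 0) = 18.5
Node 0 (S = 90): V_0 = 1/1.08·[0.7333·0.0000 + 0.2667·18.5000] = 4.5679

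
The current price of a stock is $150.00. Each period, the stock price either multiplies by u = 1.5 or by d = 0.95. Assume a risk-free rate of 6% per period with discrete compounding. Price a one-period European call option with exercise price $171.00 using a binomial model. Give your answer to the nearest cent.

$10.19

Risk-neutral probability p = (1 + 0.06 − 0.95)/(1.5 − 0.95) = 0.1100/0.5500 = 0.2000
Terminal stock prices: S_u = 225, S_d = 142.5
Terminal payoffs (S − K): max(54, 0) = 54, max(-28.5, 0) = 0
Node 0 (S = 150): V_0 = 1/1.06·[0.2000·54.0000 + 0.8000·0.0000] = 10.1887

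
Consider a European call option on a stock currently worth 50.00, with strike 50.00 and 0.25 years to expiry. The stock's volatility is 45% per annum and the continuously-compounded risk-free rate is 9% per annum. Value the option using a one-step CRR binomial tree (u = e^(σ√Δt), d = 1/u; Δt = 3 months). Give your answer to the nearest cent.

CRR parameters: u = e^(σ√Δt) = e^(0.45·√0.25) = 1.2523, d = 1/u = 0.7985
Per-period rate: rΔt = 0.09·0.25 = 0.0225, so R = e^0.0225 = 1.0228
Risk-neutral probability p = (e^0.0225 − 0.7985)/(1.2523 − 0.7985) = 0.2242/0.4538 = 0.4941
Terminal stock prices: S_u = 62.62, S_d = 39.93
Terminal payoffs (S − K): max(12.62, 0) = 12.62, max(-10.07, 0) = 0
Node 0 (S = 50): V_0 = e^(−0.0225)·[0.4941·12.6161 + 0.5059·0.0000] = 6.0953

6.10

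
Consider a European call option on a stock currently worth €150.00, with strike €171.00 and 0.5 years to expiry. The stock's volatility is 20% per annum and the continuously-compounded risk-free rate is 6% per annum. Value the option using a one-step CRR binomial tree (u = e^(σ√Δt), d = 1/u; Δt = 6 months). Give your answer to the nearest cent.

CRR parameters: u = e^(σ√Δt) = e^(0.2·√0.5) = 1.1519, d = 1/u = 0.8681
Per-period rate: rΔt = 0.06·0.5 = 0.03, so R = e^0.03 = 1.0305
Risk-neutral probability p = (e^0.03 − 0.8681)/(1.1519 − 0.8681) = 0.1623/0.2838 = 0.5720
Terminal stock prices: S_u = 172.8, S_d = 130.2
Terminal payoffs (S − K): max(1.786, 0) = 1.786, max(-40.78, 0) = 0
Node 0 (S = 150): V_0 = e^(−0.03)·[0.5720·1.7865 + 0.4280·0.0000] = 0.9917

€0.99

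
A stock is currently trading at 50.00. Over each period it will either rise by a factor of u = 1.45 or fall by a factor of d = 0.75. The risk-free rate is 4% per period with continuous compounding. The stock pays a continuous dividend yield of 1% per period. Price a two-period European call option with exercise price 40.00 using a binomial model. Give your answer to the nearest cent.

Per-period risk-free factor R = e^0.04 = 1.0408; dividend-adjusted growth = e^(0.04−0.01) = 1.0305.
Risk-neutral probability p = (1.0305 − 0.75)/(1.45 − 0.75) = 0.2805/0.7000 = 0.4006
Terminal stock prices: S_uu = 105.1, S_ud = 54.38, S_dd = 28.12
Terminal payoffs (S − K): max(65.12, 0) = 65.12, max(14.38, 0) = 14.38, max(-11.88, 0) = 0
Node u (S = 72.5): V_u = e^(−0.04)·[0.4006·65.1250 + 0.5994·14.3750] = 33.3470
Node d (S = 37.5): V_d = e^(−0.04)·[0.4006·14.3750 + 0.5994·0.0000] = 5.5335
Node 0 (S = 50): V_0 = e^(−0.04)·[0.4006·33.3470 + 0.5994·5.5335] = 16.0231

16.02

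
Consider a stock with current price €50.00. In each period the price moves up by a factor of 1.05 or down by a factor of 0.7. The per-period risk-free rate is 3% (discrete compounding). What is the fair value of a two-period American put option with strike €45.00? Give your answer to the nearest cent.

€0.97

Risk-neutral probability p = (1 + 0.03 − 0.7)/(1.05 − 0.7) = 0.3300/0.3500 = 0.9429
Terminal stock prices: S_uu = 55.12, S_ud = 36.75, S_dd = 24.5
Terminal payoffs (K − S): max(-10.12, 0) = 0, max(8.25, 0) = 8.25, max(20.5, 0) = 20.5
Node u (S = 52.5): continuation = 1/1.03·[0.9429·0.0000 + 0.0571·8.2500] = 0.4577; exercise value = 0.0000 ≤ continuation, so V_u = 0.4577
Node d (S = 35): continuation = 1/1.03·[0.9429·8.2500 + 0.0571·20.5000] = 8.6893; exercise value = 10.0000 > continuation, so V_d = 10.0000 (exercise)
Node 0 (S = 50): continuation = 1/1.03·[0.9429·0.4577 + 0.0571·10.0000] = 0.9738; exercise value = 0.0000 ≤ continuation, so V_0 = 0.9738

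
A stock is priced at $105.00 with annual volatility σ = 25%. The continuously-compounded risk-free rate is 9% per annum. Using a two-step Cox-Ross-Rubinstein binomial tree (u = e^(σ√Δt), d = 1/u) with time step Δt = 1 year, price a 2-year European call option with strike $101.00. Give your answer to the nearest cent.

$25.04

CRR parameters: u = e^(σ√Δt) = e^(0.25·√1) = 1.2840, d = 1/u = 0.7788
Per-period rate: rΔt = 0.09·1 = 0.09, so R = e^0.09 = 1.0942
Risk-neutral probability p = (e^0.09 − 0.7788)/(1.2840 − 0.7788) = 0.3154/0.5052 = 0.6242
Terminal stock prices: S_uu = 173.1, S_ud = 105, S_dd = 63.69
Terminal payoffs (S − K): max(72.12, 0) = 72.12, max(4, 0) = 4, max(-37.31, 0) = 0
Node u (S = 134.8): V_u = e^(−0.09)·[0.6242·72.1157 + 0.3758·4.0000] = 42.5156
Node d (S = 81.77): V_d = e^(−0.09)·[0.6242·4.0000 + 0.3758·0.0000] = 2.2820
Node 0 (S = 105): V_0 = e^(−0.09)·[0.6242·42.5156 + 0.3758·2.2820] = 25.0388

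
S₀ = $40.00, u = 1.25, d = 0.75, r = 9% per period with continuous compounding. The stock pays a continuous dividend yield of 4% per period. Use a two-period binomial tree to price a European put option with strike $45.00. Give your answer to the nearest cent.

Per-period risk-free factor R = e^0.09 = 1.0942; dividend-adjusted growth = e^(0.09−0.04) = 1.0513.
Risk-neutral probability p = (1.0513 − 0.75)/(1.25 − 0.75) = 0.3013/0.5000 = 0.6025
Terminal stock prices: S_uu = 62.5, S_ud = 37.5, S_dd = 22.5
Terminal payoffs (K − S): max(-17.5, 0) = 0, max(7.5, 0) = 7.5, max(22.5, 0) = 22.5
Node u (S = 50): V_u = e^(−0.09)·[0.6025·0.0000 + 0.3975·7.5000] = 2.7244
Node d (S = 30): V_d = e^(−0.09)·[0.6025·7.5000 + 0.3975·22.5000] = 12.3032
Node 0 (S = 40): V_0 = e^(−0.09)·[0.6025·2.7244 + 0.3975·12.3032] = 5.9694

$5.97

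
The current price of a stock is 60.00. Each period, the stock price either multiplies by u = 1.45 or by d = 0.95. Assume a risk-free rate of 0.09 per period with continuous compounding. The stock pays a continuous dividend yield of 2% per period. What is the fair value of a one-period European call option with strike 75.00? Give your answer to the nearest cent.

2.69

Per-period risk-free factor R = e^0.09 = 1.0942; dividend-adjusted growth = e^(0.09−0.02) = 1.0725.
Risk-neutral probability p = (1.0725 − 0.95)/(1.45 − 0.95) = 0.1225/0.5000 = 0.2450
Terminal stock prices: S_u = 87, S_d = 57
Terminal payoffs (S − K): max(12, 0) = 12, max(-18, 0) = 0
Node 0 (S = 60): V_0 = e^(−0.09)·[0.2450·12.0000 + 0.7550·0.0000] = 2.6871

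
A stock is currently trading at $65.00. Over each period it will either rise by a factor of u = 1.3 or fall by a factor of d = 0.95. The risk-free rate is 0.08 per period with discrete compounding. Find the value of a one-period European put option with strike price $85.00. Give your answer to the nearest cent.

$13.70

Risk-neutral probability p = (1 + 0.08 − 0.95)/(1.3 − 0.95) = 0.1300/0.3500 = 0.3714
Terminal stock prices: S_u = 84.5, S_d = 61.75
Terminal payoffs (K − S): max(0.5, 0) = 0.5, max(23.25, 0) = 23.25
Node 0 (S = 65): V_0 = 1/1.08·[0.3714·0.5000 + 0.6286·23.2500] = 13.7037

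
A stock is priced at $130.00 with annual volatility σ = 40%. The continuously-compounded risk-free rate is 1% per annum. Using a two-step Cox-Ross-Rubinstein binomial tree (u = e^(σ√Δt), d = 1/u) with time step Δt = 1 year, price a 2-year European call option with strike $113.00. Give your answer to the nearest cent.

$37.64

CRR parameters: u = e^(σ√Δt) = e^(0.4·√1) = 1.4918, d = 1/u = 0.6703
Per-period rate: rΔt = 0.01·1 = 0.01, so R = e^0.01 = 1.0101
Risk-neutral probability p = (e^0.01 − 0.6703)/(1.4918 − 0.6703) = 0.3397/0.8215 = 0.4135
Terminal stock prices: S_uu = 289.3, S_ud = 130, S_dd = 58.41
Terminal payoffs (S − K): max(176.3, 0) = 176.3, max(17, 0) = 17, max(-54.59, 0) = 0
Node u (S = 193.9): V_u = e^(−0.01)·[0.4135·176.3203 + 0.5865·17.0000] = 82.0616
Node d (S = 87.14): V_d = e^(−0.01)·[0.4135·17.0000 + 0.5865·0.0000] = 6.9603
Node 0 (S = 130): V_0 = e^(−0.01)·[0.4135·82.0616 + 0.5865·6.9603] = 37.6399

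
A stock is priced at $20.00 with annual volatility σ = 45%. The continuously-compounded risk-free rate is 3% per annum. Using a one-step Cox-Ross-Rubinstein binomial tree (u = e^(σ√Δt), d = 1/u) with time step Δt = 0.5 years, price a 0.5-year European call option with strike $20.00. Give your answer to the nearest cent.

CRR parameters: u = e^(σ√Δt) = e^(0.45·√0.5) = 1.3746, d = 1/u = 0.7275
Per-period rate: rΔt = 0.03·0.5 = 0.015, so R = e^0.015 = 1.0151
Risk-neutral probability p = (e^0.015 − 0.7275)/(1.3746 − 0.7275) = 0.2877/0.6472 = 0.4445
Terminal stock prices: S_u = 27.49, S_d = 14.55
Terminal payoffs (S − K): max(7.493, 0) = 7.493, max(-5.451, 0) = 0
Node 0 (S = 20): V_0 = e^(−0.015)·[0.4445·7.4930 + 0.5555·0.0000] = 3.2808

$3.28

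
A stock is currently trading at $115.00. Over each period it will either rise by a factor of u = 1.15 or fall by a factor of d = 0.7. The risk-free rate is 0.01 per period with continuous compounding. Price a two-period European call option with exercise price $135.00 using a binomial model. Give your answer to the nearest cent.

$7.95

Risk-neutral probability p = (e^0.01 − 0.7)/(1.15 − 0.7) = 0.3101/0.4500 = 0.6890
Terminal stock prices: S_uu = 152.1, S_ud = 92.57, S_dd = 56.35
Terminal payoffs (S − K): max(17.09, 0) = 17.09, max(-42.43, 0) = 0, max(-78.65, 0) = 0
Node u (S = 132.2): V_u = e^(−0.01)·[0.6890·17.0875 + 0.3110·0.0000] = 11.6561
Node d (S = 80.5): V_d = e^(−0.01)·[0.6890·0.0000 + 0.3110·0.0000] = 0.0000
Node 0 (S = 115): V_0 = e^(−0.01)·[0.6890·11.6561 + 0.3110·0.0000] = 7.9512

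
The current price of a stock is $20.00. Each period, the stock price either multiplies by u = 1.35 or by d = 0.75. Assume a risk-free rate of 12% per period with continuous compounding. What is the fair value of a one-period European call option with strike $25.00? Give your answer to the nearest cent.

Risk-neutral probability p = (e^0.12 − 0.75)/(1.35 − 0.75) = 0.3775/0.6000 = 0.6292
Terminal stock prices: S_u = 27, S_d = 15
Terminal payoffs (S − K): max(2, 0) = 2, max(-10, 0) = 0
Node 0 (S = 20): V_0 = e^(−0.12)·[0.6292·2.0000 + 0.3708·0.0000] = 1.1160

$1.12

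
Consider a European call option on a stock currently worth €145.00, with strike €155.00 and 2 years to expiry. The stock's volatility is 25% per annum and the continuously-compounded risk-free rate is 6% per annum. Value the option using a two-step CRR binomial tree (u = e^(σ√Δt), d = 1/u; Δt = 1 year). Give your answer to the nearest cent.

CRR parameters: u = e^(σ√Δt) = e^(0.25·√1) = 1.2840, d = 1/u = 0.7788
Per-period rate: rΔt = 0.06·1 = 0.06, so R = e^0.06 = 1.0618
Risk-neutral probability p = (e^0.06 − 0.7788)/(1.2840 − 0.7788) = 0.2830/0.5052 = 0.5602
Terminal stock prices: S_uu = 239.1, S_ud = 145, S_dd = 87.95
Terminal payoffs (S − K): max(84.06, 0) = 84.06, max(-10, 0) = 0, max(-67.05, 0) = 0
Node u (S = 186.2): V_u = e^(−0.06)·[0.5602·84.0646 + 0.4398·0.0000] = 44.3519
Node d (S = 112.9): V_d = e^(−0.06)·[0.5602·0.0000 + 0.4398·0.0000] = 0.0000
Node 0 (S = 145): V_0 = e^(−0.06)·[0.5602·44.3519 + 0.4398·0.0000] = 23.3998

€23.40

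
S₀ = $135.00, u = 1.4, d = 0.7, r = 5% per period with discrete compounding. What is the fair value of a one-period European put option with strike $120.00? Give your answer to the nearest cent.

$12.14

Risk-neutral probability p = (1 + 0.05 − 0.7)/(1.4 − 0.7) = 0.3500/0.7000 = 0.5000
Terminal stock prices: S_u = 189, S_d = 94.5
Terminal payoffs (K − S): max(-69, 0) = 0, max(25.5, 0) = 25.5
Node 0 (S = 135): V_0 = 1/1.05·[0.5000·0.0000 + 0.5000·25.5000] = 12.1429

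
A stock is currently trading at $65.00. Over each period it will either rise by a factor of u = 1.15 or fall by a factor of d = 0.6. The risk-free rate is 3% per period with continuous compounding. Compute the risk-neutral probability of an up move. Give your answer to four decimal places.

p = 0.7826

Risk-neutral probability p = (e^0.03 − 0.6)/(1.15 − 0.6) = 0.4305/0.5500 = 0.7826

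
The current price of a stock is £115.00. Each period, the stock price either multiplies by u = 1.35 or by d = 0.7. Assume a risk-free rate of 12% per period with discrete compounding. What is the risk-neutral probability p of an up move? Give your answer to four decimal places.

Risk-neutral probability p = (1 + 0.12 − 0.7)/(1.35 − 0.7) = 0.4200/0.6500 = 0.6462

p = 0.6462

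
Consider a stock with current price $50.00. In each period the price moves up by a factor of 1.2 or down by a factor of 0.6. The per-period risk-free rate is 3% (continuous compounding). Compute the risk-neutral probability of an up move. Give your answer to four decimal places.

p = 0.7174

Risk-neutral probability p = (e^0.03 − 0.6)/(1.2 − 0.6) = 0.4305/0.6000 = 0.7174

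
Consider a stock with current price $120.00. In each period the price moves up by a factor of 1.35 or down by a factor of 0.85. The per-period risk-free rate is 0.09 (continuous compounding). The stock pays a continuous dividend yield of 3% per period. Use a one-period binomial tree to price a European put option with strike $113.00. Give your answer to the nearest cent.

$5.79

Per-period risk-free factor R = e^0.09 = 1.0942; dividend-adjusted growth = e^(0.09−0.03) = 1.0618.
Risk-neutral probability p = (1.0618 − 0.85)/(1.35 − 0.85) = 0.2118/0.5000 = 0.4237
Terminal stock prices: S_u = 162, S_d = 102
Terminal payoffs (K − S): max(-49, 0) = 0, max(11, 0) = 11
Node 0 (S = 120): V_0 = e^(−0.09)·[0.4237·0.0000 + 0.5763·11.0000] = 5.7940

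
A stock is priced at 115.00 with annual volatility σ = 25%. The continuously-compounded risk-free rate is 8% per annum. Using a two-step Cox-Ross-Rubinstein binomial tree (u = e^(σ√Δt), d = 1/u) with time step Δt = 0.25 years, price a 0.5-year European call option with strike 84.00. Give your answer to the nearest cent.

34.29

CRR parameters: u = e^(σ√Δt) = e^(0.25·√0.25) = 1.1331, d = 1/u = 0.8825
Per-period rate: rΔt = 0.08·0.25 = 0.02, so R = e^0.02 = 1.0202
Risk-neutral probability p = (e^0.02 − 0.8825)/(1.1331 − 0.8825) = 0.1377/0.2507 = 0.5494
Terminal stock prices: S_uu = 147.7, S_ud = 115, S_dd = 89.56
Terminal payoffs (S − K): max(63.66, 0) = 63.66, max(31, 0) = 31, max(5.562, 0) = 5.562
Node u (S = 130.3): V_u = e^(−0.02)·[0.5494·63.6629 + 0.4506·31.0000] = 47.9754
Node d (S = 101.5): V_d = e^(−0.02)·[0.5494·31.0000 + 0.4506·5.5621] = 19.1505
Node 0 (S = 115): V_0 = e^(−0.02)·[0.5494·47.9754 + 0.4506·19.1505] = 34.2937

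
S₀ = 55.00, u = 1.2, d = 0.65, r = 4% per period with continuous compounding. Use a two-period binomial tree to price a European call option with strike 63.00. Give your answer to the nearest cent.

Risk-neutral probability p = (e^0.04 − 0.65)/(1.2 − 0.65) = 0.3908/0.5500 = 0.7106
Terminal stock prices: S_uu = 79.2, S_ud = 42.9, S_dd = 23.24
Terminal payoffs (S − K): max(16.2, 0) = 16.2, max(-20.1, 0) = 0, max(-39.76, 0) = 0
Node u (S = 66): V_u = e^(−0.04)·[0.7106·16.2000 + 0.2894·0.0000] = 11.0598
Node d (S = 35.75): V_d = e^(−0.04)·[0.7106·0.0000 + 0.2894·0.0000] = 0.0000
Node 0 (S = 55): V_0 = e^(−0.04)·[0.7106·11.0598 + 0.2894·0.0000] = 7.5506

7.55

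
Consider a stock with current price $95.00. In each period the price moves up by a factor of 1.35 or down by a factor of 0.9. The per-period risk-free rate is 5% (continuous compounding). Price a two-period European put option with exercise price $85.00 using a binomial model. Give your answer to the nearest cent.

Risk-neutral probability p = (e^0.05 − 0.9)/(1.35 − 0.9) = 0.1513/0.4500 = 0.3362
Terminal stock prices: S_uu = 173.1, S_ud = 115.4, S_dd = 76.95
Terminal payoffs (K − S): max(-88.14, 0) = 0, max(-30.42, 0) = 0, max(8.05, 0) = 8.05
Node u (S = 128.2): V_u = e^(−0.05)·[0.3362·0.0000 + 0.6638·0.0000] = 0.0000
Node d (S = 85.5): V_d = e^(−0.05)·[0.3362·0.0000 + 0.6638·8.0500] = 5.0833
Node 0 (S = 95): V_0 = e^(−0.05)·[0.3362·0.0000 + 0.6638·5.0833] = 3.2099

$3.21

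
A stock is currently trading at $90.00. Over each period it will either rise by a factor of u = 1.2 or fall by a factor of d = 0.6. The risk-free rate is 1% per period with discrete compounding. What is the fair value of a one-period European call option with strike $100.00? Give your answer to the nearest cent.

Risk-neutral probability p = (1 + 0.01 − 0.6)/(1.2 − 0.6) = 0.4100/0.6000 = 0.6833
Terminal stock prices: S_u = 108, S_d = 54
Terminal payoffs (S − K): max(8, 0) = 8, max(-46, 0) = 0
Node 0 (S = 90): V_0 = 1/1.01·[0.6833·8.0000 + 0.3167·0.0000] = 5.4125

$5.41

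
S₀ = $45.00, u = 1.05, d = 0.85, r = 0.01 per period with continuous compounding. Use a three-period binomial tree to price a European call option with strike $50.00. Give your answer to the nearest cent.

Risk-neutral probability p = (e^0.01 − 0.85)/(1.05 − 0.85) = 0.1601/0.2000 = 0.8003
Terminal stock prices: S_uuu = 52.09, S_uud = 42.17, S_udd = 34.14, S_ddd = 27.64
Terminal payoffs (S − K): max(2.093, 0) = 2.093, max(-7.829, 0) = 0, max(-15.86, 0) = 0, max(-22.36, 0) = 0
Node uu (S = 49.61): V_uu = e^(−0.01)·[0.8003·2.0931 + 0.1997·0.0000] = 1.6584
Node ud (S = 40.16): V_ud = e^(−0.01)·[0.8003·0.0000 + 0.1997·0.0000] = 0.0000
Node dd (S = 32.51): V_dd = e^(−0.01)·[0.8003·0.0000 + 0.1997·0.0000] = 0.0000
Node u (S = 47.25): V_u = e^(−0.01)·[0.8003·1.6584 + 0.1997·0.0000] = 1.3139
Node d (S = 38.25): V_d = e^(−0.01)·[0.8003·0.0000 + 0.1997·0.0000] = 0.0000
Node 0 (S = 45): V_0 = e^(−0.01)·[0.8003·1.3139 + 0.1997·0.0000] = 1.0410

$1.04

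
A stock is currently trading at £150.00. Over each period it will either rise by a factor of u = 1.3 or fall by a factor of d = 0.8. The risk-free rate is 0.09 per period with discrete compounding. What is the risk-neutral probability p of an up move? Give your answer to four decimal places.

p = 0.5800

Risk-neutral probability p = (1 + 0.09 − 0.8)/(1.3 − 0.8) = 0.2900/0.5000 = 0.5800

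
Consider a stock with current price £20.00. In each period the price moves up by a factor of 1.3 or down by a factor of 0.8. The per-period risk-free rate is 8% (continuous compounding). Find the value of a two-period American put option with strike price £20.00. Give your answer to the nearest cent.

£1.60

Risk-neutral probability p = (e^0.08 − 0.8)/(1.3 − 0.8) = 0.2833/0.5000 = 0.5666
Terminal stock prices: S_uu = 33.8, S_ud = 20.8, S_dd = 12.8
Terminal payoffs (K − S): max(-13.8, 0) = 0, max(-0.8, 0) = 0, max(7.2, 0) = 7.2
Node u (S = 26): continuation = e^(−0.08)·[0.5666·0.0000 + 0.4334·0.0000] = 0.0000; exercise value = 0.0000 ≤ continuation, so V_u = 0.0000
Node d (S = 16): continuation = e^(−0.08)·[0.5666·0.0000 + 0.4334·7.2000] = 2.8807; exercise value = 4.0000 > continuation, so V_d = 4.0000 (exercise)
Node 0 (S = 20): continuation = e^(−0.08)·[0.5666·0.0000 + 0.4334·4.0000] = 1.6004; exercise value = 0.0000 ≤ continuation, so V_0 = 1.6004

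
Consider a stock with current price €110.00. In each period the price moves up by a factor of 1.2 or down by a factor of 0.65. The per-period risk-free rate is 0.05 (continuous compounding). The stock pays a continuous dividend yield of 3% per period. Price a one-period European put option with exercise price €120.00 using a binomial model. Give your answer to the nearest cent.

Per-period risk-free factor R = e^0.05 = 1.0513; dividend-adjusted growth = e^(0.05−0.03) = 1.0202.
Risk-neutral probability p = (1.0202 − 0.65)/(1.2 − 0.65) = 0.3702/0.5500 = 0.6731
Terminal stock prices: S_u = 132, S_d = 71.5
Terminal payoffs (K − S): max(-12, 0) = 0, max(48.5, 0) = 48.5
Node 0 (S = 110): V_0 = e^(−0.05)·[0.6731·0.0000 + 0.3269·48.5000] = 15.0817

€15.08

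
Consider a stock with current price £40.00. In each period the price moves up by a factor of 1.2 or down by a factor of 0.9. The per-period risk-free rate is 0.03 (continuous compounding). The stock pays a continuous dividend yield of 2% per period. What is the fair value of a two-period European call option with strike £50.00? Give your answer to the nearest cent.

Per-period risk-free factor R = e^0.03 = 1.0305; dividend-adjusted growth = e^(0.03−0.02) = 1.0101.
Risk-neutral probability p = (1.0101 − 0.9)/(1.2 − 0.9) = 0.1101/0.3000 = 0.3668
Terminal stock prices: S_uu = 57.6, S_ud = 43.2, S_dd = 32.4
Terminal payoffs (S − K): max(7.6, 0) = 7.6, max(-6.8, 0) = 0, max(-17.6, 0) = 0
Node u (S = 48): V_u = e^(−0.03)·[0.3668·7.6000 + 0.6332·0.0000] = 2.7055
Node d (S = 36): V_d = e^(−0.03)·[0.3668·0.0000 + 0.6332·0.0000] = 0.0000
Node 0 (S = 40): V_0 = e^(−0.03)·[0.3668·2.7055 + 0.6332·0.0000] = 0.9632

£0.96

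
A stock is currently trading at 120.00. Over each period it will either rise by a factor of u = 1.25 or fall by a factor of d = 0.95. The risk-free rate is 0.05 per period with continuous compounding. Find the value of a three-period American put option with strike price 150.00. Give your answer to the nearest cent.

30.00

Risk-neutral probability p = (e^0.05 − 0.95)/(1.25 − 0.95) = 0.1013/0.3000 = 0.3376
Terminal stock prices: S_uuu = 234.4, S_uud = 178.1, S_udd = 135.4, S_ddd = 102.9
Terminal payoffs (K − S): max(-84.38, 0) = 0, max(-28.12, 0) = 0, max(14.62, 0) = 14.62, max(47.12, 0) = 47.12
Node uu (S = 187.5): continuation = e^(−0.05)·[0.3376·0.0000 + 0.6624·0.0000] = 0.0000; exercise value = 0.0000 ≤ continuation, so V_uu = 0.0000
Node ud (S = 142.5): continuation = e^(−0.05)·[0.3376·0.0000 + 0.6624·14.6250] = 9.2155; exercise value = 7.5000 ≤ continuation, so V_ud = 9.2155
Node dd (S = 108.3): continuation = e^(−0.05)·[0.3376·14.6250 + 0.6624·47.1150] = 34.3844; exercise value = 41.7000 > continuation, so V_dd = 41.7000 (exercise)
Node u (S = 150): continuation = e^(−0.05)·[0.3376·0.0000 + 0.6624·9.2155] = 5.8069; exercise value = 0.0000 ≤ continuation, so V_u = 5.8069
Node d (S = 114): continuation = e^(−0.05)·[0.3376·9.2155 + 0.6624·41.7000] = 29.2353; exercise value = 36.0000 > continuation, so V_d = 36.0000 (exercise)
Node 0 (S = 120): continuation = e^(−0.05)·[0.3376·5.8069 + 0.6624·36.0000] = 24.5491; exercise value = 30.0000 > continuation, so V_0 = 30.0000 (exercise)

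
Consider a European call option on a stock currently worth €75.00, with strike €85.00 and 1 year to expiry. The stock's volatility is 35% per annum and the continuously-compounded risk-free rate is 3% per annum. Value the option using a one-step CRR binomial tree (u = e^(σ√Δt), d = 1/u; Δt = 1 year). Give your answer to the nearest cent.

CRR parameters: u = e^(σ√Δt) = e^(0.35·√1) = 1.4191, d = 1/u = 0.7047
Per-period rate: rΔt = 0.03·1 = 0.03, so R = e^0.03 = 1.0305
Risk-neutral probability p = (e^0.03 − 0.7047)/(1.4191 − 0.7047) = 0.3258/0.7144 = 0.4560
Terminal stock prices: S_u = 106.4, S_d = 52.85
Terminal payoffs (S − K): max(21.43, 0) = 21.43, max(-32.15, 0) = 0
Node 0 (S = 75): V_0 = e^(−0.03)·[0.4560·21.4301 + 0.5440·0.0000] = 9.4836

€9.48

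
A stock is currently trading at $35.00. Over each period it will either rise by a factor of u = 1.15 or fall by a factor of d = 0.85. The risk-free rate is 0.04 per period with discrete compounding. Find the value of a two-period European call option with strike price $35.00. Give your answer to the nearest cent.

Risk-neutral probability p = (1 + 0.04 − 0.85)/(1.15 − 0.85) = 0.1900/0.3000 = 0.6333
Terminal stock prices: S_uu = 46.29, S_ud = 34.21, S_dd = 25.29
Terminal payoffs (S − K): max(11.29, 0) = 11.29, max(-0.7875, 0) = 0, max(-9.713, 0) = 0
Node u (S = 40.25): V_u = 1/1.04·[0.6333·11.2875 + 0.3667·0.0000] = 6.8738
Node d (S = 29.75): V_d = 1/1.04·[0.6333·0.0000 + 0.3667·0.0000] = 0.0000
Node 0 (S = 35): V_0 = 1/1.04·[0.6333·6.8738 + 0.3667·0.0000] = 4.1860

$4.19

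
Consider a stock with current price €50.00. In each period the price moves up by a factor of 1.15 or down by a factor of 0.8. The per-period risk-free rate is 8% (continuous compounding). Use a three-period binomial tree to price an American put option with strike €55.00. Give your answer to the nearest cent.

Risk-neutral probability p = (e^0.08 − 0.8)/(1.15 − 0.8) = 0.2833/0.3500 = 0.8094
Terminal stock prices: S_uuu = 76.04, S_uud = 52.9, S_udd = 36.8, S_ddd = 25.6
Terminal payoffs (K − S): max(-21.04, 0) = 0, max(2.1, 0) = 2.1, max(18.2, 0) = 18.2, max(29.4, 0) = 29.4
Node uu (S = 66.12): continuation = e^(−0.08)·[0.8094·0.0000 + 0.1906·2.1000] = 0.3695; exercise value = 0.0000 ≤ continuation, so V_uu = 0.3695
Node ud (S = 46): continuation = e^(−0.08)·[0.8094·2.1000 + 0.1906·18.2000] = 4.7714; exercise value = 9.0000 > continuation, so V_ud = 9.0000 (exercise)
Node dd (S = 32): continuation = e^(−0.08)·[0.8094·18.2000 + 0.1906·29.4000] = 18.7714; exercise value = 23.0000 > continuation, so V_dd = 23.0000 (exercise)
Node u (S = 57.5): continuation = e^(−0.08)·[0.8094·0.3695 + 0.1906·9.0000] = 1.8597; exercise value = 0.0000 ≤ continuation, so V_u = 1.8597
Node d (S = 40): continuation = e^(−0.08)·[0.8094·9.0000 + 0.1906·23.0000] = 10.7714; exercise value = 15.0000 > continuation, so V_d = 15.0000 (exercise)
Node 0 (S = 50): continuation = e^(−0.08)·[0.8094·1.8597 + 0.1906·15.0000] = 4.0288; exercise value = 5.0000 > continuation, so V_0 = 5.0000 (exercise)

€5.00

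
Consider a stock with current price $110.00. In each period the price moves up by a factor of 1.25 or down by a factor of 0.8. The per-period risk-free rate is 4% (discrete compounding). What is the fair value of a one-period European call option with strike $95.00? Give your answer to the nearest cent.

$21.79

Risk-neutral probability p = (1 + 0.04 − 0.8)/(1.25 − 0.8) = 0.2400/0.4500 = 0.5333
Terminal stock prices: S_u = 137.5, S_d = 88
Terminal payoffs (S − K): max(42.5, 0) = 42.5, max(-7, 0) = 0
Node 0 (S = 110): V_0 = 1/1.04·[0.5333·42.5000 + 0.4667·0.0000] = 21.7949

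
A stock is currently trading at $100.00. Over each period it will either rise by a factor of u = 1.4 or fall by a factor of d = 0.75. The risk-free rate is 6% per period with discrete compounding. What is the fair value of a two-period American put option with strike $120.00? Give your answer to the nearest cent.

$25.54

Risk-neutral probability p = (1 + 0.06 − 0.75)/(1.4 − 0.75) = 0.3100/0.6500 = 0.4769
Terminal stock prices: S_uu = 196, S_ud = 105, S_dd = 56.25
Terminal payoffs (K − S): max(-76, 0) = 0, max(15, 0) = 15, max(63.75, 0) = 63.75
Node u (S = 140): continuation = 1/1.06·[0.4769·0.0000 + 0.5231·15.0000] = 7.4020; exercise value = 0.0000 ≤ continuation, so V_u = 7.4020
Node d (S = 75): continuation = 1/1.06·[0.4769·15.0000 + 0.5231·63.7500] = 38.2075; exercise value = 45.0000 > continuation, so V_d = 45.0000 (exercise)
Node 0 (S = 100): continuation = 1/1.06·[0.4769·7.4020 + 0.5231·45.0000] = 25.5365; exercise value = 20.0000 ≤ continuation, so V_0 = 25.5365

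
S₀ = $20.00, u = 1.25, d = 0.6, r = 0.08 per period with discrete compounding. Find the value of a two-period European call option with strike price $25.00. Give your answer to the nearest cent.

Risk-neutral probability p = (1 + 0.08 − 0.6)/(1.25 − 0.6) = 0.4800/0.6500 = 0.7385
Terminal stock prices: S_uu = 31.25, S_ud = 15, S_dd = 7.2
Terminal payoffs (S − K): max(6.25, 0) = 6.25, max(-10, 0) = 0, max(-17.8, 0) = 0
Node u (S = 25): V_u = 1/1.08·[0.7385·6.2500 + 0.2615·0.0000] = 4.2735
Node d (S = 12): V_d = 1/1.08·[0.7385·0.0000 + 0.2615·0.0000] = 0.0000
Node 0 (S = 20): V_0 = 1/1.08·[0.7385·4.2735 + 0.2615·0.0000] = 2.9221

$2.92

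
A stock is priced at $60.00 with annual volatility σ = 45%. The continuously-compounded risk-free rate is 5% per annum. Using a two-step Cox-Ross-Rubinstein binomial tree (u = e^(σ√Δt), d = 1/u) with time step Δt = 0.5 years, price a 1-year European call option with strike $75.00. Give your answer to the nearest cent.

CRR parameters: u = e^(σ√Δt) = e^(0.45·√0.5) = 1.3746, d = 1/u = 0.7275
Per-period rate: rΔt = 0.05·0.5 = 0.025, so R = e^0.025 = 1.0253
Risk-neutral probability p = (e^0.025 − 0.7275)/(1.3746 − 0.7275) = 0.2979/0.6472 = 0.4602
Terminal stock prices: S_uu = 113.4, S_ud = 60, S_dd = 31.75
Terminal payoffs (S − K): max(38.38, 0) = 38.38, max(-15, 0) = 0, max(-43.25, 0) = 0
Node u (S = 82.48): V_u = e^(−0.025)·[0.4602·38.3795 + 0.5398·0.0000] = 17.2273
Node d (S = 43.65): V_d = e^(−0.025)·[0.4602·0.0000 + 0.5398·0.0000] = 0.0000
Node 0 (S = 60): V_0 = e^(−0.025)·[0.4602·17.2273 + 0.5398·0.0000] = 7.7328

$7.73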